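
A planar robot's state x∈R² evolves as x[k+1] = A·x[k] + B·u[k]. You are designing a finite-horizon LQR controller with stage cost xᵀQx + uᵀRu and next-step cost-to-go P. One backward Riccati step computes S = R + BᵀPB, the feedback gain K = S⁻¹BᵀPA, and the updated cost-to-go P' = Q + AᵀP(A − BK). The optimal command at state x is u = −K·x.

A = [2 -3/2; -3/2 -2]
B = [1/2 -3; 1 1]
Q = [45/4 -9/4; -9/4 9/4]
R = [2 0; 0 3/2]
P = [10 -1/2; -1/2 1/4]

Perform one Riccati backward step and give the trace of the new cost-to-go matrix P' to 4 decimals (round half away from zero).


15.7673

BᵀP = [4.5000 0.0000; -30.5000 1.7500]
S = R + BᵀPB = [2 0; 0 3/2] + [2.2500 -13.5000; -13.5000 93.2500] = [4.2500 -13.5000; -13.5000 94.7500]
BᵀPA = [9.0000 -6.7500; -63.6250 42.2500]
K = S⁻¹·BᵀPA = [-0.0281 -0.3139; -0.6755 0.4012]
A−BK = [-0.0125 -0.1395; -0.7964 -2.0873]
AᵀP(A−BK) = [0.8362 -0.0245; -0.0245 1.4311]
P' = Q + AᵀP(A−BK) = [12.0862 -2.2745; -2.2745 3.6811]
tr(P') = 15.7673


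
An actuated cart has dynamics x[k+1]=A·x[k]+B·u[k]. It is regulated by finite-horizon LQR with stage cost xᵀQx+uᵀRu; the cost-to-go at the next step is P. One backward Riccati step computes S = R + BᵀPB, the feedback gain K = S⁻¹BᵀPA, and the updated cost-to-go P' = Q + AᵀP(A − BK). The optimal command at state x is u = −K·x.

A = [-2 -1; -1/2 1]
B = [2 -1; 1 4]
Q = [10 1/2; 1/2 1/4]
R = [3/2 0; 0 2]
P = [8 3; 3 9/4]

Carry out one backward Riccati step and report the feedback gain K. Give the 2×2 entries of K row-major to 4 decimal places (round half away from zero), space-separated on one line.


-0.9043 -0.3095 0.0755 0.2879

BᵀP = [19.0000 8.2500; 4.0000 6.0000]
S = R + BᵀPB = [3/2 0; 0 2] + [46.2500 14.0000; 14.0000 20.0000] = [47.7500 14.0000; 14.0000 22.0000]
BᵀPA = [-42.1250 -10.7500; -11.0000 2.0000]
K = S⁻¹·BᵀPA = [-0.9043 -0.3095; 0.0755 0.2879]
A−BK = [-0.1159 -0.0930; 0.1024 0.1580]
AᵀP(A−BK) = [1.2979 0.5025; 0.5025 0.3467]
P' = Q + AᵀP(A−BK) = [11.2979 1.0025; 1.0025 0.5967]
tr(P') = 11.8946


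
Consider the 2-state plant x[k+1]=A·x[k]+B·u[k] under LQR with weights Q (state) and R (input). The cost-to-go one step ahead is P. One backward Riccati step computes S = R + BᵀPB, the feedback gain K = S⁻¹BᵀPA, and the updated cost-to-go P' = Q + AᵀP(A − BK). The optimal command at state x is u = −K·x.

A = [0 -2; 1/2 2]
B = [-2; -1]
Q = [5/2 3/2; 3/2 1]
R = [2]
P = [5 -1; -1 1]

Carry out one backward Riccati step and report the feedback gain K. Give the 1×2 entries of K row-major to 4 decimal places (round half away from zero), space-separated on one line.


0.0263 1.0526

BᵀP = [-9.0000 1.0000]
S = R + BᵀPB = [2] + [17.0000] = [19.0000]
BᵀPA = [0.5000 20.0000]
K = S⁻¹·BᵀPA = [0.0263 1.0526]
A−BK = [0.0526 0.1053; 0.5263 3.0526]
AᵀP(A−BK) = [0.2368 1.4737; 1.4737 10.9474]
P' = Q + AᵀP(A−BK) = [2.7368 2.9737; 2.9737 11.9474]
tr(P') = 14.6842


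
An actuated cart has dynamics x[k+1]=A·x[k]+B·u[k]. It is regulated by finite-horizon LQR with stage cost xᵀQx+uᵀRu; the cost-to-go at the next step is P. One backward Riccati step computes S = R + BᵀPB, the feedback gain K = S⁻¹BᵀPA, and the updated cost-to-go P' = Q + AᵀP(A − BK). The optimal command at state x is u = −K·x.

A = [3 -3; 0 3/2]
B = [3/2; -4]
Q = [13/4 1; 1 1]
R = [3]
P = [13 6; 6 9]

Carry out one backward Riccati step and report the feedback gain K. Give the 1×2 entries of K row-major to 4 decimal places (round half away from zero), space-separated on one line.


-0.1295 -0.2590

BᵀP = [-4.5000 -27.0000]
S = R + BᵀPB = [3] + [101.2500] = [104.2500]
BᵀPA = [-13.5000 -27.0000]
K = S⁻¹·BᵀPA = [-0.1295 -0.2590]
A−BK = [3.1942 -2.6115; -0.5180 0.4640]
AᵀP(A−BK) = [115.2518 -93.4964; -93.4964 76.2572]
P' = Q + AᵀP(A−BK) = [118.5018 -92.4964; -92.4964 77.2572]
tr(P') = 195.7590


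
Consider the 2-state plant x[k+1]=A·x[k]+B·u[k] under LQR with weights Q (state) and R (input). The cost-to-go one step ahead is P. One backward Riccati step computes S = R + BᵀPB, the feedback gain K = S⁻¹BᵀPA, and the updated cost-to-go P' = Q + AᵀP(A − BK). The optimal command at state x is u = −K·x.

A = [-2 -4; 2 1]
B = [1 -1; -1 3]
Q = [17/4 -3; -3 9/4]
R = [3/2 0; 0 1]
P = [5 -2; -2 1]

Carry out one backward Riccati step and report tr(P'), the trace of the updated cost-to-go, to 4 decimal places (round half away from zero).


14.2064

BᵀP = [7.0000 -3.0000; -11.0000 5.0000]
S = R + BᵀPB = [3/2 0; 0 1] + [10.0000 -16.0000; -16.0000 26.0000] = [11.5000 -16.0000; -16.0000 27.0000]
BᵀPA = [-20.0000 -31.0000; 32.0000 49.0000]
K = S⁻¹·BᵀPA = [-0.5138 -0.9725; 0.8807 1.2385]
A−BK = [-0.6055 -1.7890; -1.1560 -3.6881]
AᵀP(A−BK) = [1.5413 2.9174; 2.9174 6.1651]
P' = Q + AᵀP(A−BK) = [5.7913 -0.0826; -0.0826 8.4151]
tr(P') = 14.2064


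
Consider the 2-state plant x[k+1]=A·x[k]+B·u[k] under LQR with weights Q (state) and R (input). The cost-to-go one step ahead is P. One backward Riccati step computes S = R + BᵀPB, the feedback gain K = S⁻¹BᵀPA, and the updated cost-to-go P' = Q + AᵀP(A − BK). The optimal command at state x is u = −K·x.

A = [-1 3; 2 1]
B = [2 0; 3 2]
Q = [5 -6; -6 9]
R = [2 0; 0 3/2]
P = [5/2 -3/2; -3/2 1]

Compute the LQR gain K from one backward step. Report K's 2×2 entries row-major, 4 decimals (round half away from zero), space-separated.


BᵀP = [0.5000 0.0000; -3.0000 2.0000]
S = R + BᵀPB = [2 0; 0 3/2] + [1.0000 0.0000; 0.0000 4.0000] = [3.0000 0.0000; 0.0000 5.5000]
BᵀPA = [-0.5000 1.5000; 7.0000 -7.0000]
K = S⁻¹·BᵀPA = [-0.1667 0.5000; 1.2727 -1.2727]
A−BK = [-0.6667 2.0000; -0.0455 2.0455]
AᵀP(A−BK) = [3.5076 -3.8409; -3.8409 4.8409]
P' = Q + AᵀP(A−BK) = [8.5076 -9.8409; -9.8409 13.8409]
tr(P') = 22.3485

-0.1667 0.5000 1.2727 -1.2727


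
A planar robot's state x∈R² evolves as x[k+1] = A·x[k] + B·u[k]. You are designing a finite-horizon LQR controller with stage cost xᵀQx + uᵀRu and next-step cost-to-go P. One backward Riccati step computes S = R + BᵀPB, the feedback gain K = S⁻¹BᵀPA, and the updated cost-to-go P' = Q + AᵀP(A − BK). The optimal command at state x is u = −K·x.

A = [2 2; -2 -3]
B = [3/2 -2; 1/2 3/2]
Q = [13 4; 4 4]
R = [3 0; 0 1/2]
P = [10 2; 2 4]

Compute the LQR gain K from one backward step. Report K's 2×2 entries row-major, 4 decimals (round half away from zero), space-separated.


BᵀP = [16.0000 5.0000; -17.0000 2.0000]
S = R + BᵀPB = [3 0; 0 1/2] + [26.5000 -24.5000; -24.5000 37.0000] = [29.5000 -24.5000; -24.5000 37.5000]
BᵀPA = [22.0000 17.0000; -38.0000 -40.0000]
K = S⁻¹·BᵀPA = [-0.2095 -0.6769; -1.1502 -1.5089]
A−BK = [0.0138 -0.0025; -0.1700 -0.3982]
AᵀP(A−BK) = [0.9012 1.5534; 1.5534 3.1512]
P' = Q + AᵀP(A−BK) = [13.9012 5.5534; 5.5534 7.1512]
tr(P') = 21.0524

-0.2095 -0.6769 -1.1502 -1.5089


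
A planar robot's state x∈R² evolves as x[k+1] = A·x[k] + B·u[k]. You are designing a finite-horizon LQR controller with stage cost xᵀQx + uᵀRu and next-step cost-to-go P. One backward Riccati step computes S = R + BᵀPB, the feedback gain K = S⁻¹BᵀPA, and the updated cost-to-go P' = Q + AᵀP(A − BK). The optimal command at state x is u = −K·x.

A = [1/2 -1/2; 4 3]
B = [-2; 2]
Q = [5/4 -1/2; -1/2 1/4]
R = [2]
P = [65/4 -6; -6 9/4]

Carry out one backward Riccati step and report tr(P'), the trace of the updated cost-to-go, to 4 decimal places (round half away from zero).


2.9224

BᵀP = [-44.5000 16.5000]
S = R + BᵀPB = [2] + [122.0000] = [124.0000]
BᵀPA = [43.7500 71.7500]
K = S⁻¹·BᵀPA = [0.3528 0.5786]
A−BK = [1.2056 0.6573; 3.2944 1.8427]
AᵀP(A−BK) = [0.6265 0.6225; 0.6225 0.7959]
P' = Q + AᵀP(A−BK) = [1.8765 0.1225; 0.1225 1.0459]
tr(P') = 2.9224


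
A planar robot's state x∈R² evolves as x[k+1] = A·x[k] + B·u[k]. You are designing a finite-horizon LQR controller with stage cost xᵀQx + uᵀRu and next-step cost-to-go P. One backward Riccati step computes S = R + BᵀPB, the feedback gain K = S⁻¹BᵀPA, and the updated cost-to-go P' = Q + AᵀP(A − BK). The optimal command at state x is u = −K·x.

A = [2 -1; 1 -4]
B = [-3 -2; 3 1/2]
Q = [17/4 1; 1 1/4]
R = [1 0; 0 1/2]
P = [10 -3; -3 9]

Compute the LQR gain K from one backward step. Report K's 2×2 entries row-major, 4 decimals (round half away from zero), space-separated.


0.5953 -1.7490 -1.8390 3.0236

BᵀP = [-39.0000 36.0000; -21.5000 10.5000]
S = R + BᵀPB = [1 0; 0 1/2] + [225.0000 96.0000; 96.0000 48.2500] = [226.0000 96.0000; 96.0000 48.7500]
BᵀPA = [-42.0000 -105.0000; -32.5000 -20.5000]
K = S⁻¹·BᵀPA = [0.5953 -1.7490; -1.8390 3.0236]
A−BK = [0.1080 -0.1997; 0.1335 -0.2649]
AᵀP(A−BK) = [2.2359 -4.1896; -4.1896 8.3429]
P' = Q + AᵀP(A−BK) = [6.4859 -3.1896; -3.1896 8.5929]
tr(P') = 15.0788


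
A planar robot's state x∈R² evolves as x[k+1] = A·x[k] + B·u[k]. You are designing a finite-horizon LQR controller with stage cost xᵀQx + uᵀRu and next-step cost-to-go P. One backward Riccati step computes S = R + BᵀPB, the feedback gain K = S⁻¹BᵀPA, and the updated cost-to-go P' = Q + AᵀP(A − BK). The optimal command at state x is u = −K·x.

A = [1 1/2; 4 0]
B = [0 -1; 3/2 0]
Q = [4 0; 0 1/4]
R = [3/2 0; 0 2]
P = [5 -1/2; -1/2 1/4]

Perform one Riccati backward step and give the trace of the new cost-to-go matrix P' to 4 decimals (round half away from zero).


7.7365

BᵀP = [-0.7500 0.3750; -5.0000 0.5000]
S = R + BᵀPB = [3/2 0; 0 2] + [0.5625 0.7500; 0.7500 5.0000] = [2.0625 0.7500; 0.7500 7.0000]
BᵀPA = [0.7500 -0.3750; -3.0000 -2.5000]
K = S⁻¹·BᵀPA = [0.5405 -0.0541; -0.4865 -0.3514]
A−BK = [0.5135 0.1486; 3.1892 0.0811]
AᵀP(A−BK) = [3.1351 0.4865; 0.4865 0.3514]
P' = Q + AᵀP(A−BK) = [7.1351 0.4865; 0.4865 0.6014]
tr(P') = 7.7365


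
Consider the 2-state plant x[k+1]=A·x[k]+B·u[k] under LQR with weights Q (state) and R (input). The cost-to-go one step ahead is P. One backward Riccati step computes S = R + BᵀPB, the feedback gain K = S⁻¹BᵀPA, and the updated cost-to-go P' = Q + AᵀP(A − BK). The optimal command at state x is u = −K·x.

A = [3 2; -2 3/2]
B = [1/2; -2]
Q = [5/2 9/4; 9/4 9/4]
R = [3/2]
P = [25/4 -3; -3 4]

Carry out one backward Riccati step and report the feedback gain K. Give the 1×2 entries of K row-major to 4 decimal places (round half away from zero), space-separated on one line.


1.8504 0.1596

BᵀP = [9.1250 -9.5000]
S = R + BᵀPB = [3/2] + [23.5625] = [25.0625]
BᵀPA = [46.3750 4.0000]
K = S⁻¹·BᵀPA = [1.8504 0.1596]
A−BK = [2.0748 1.9202; 1.7007 1.8192]
AᵀP(A−BK) = [22.4389 16.5985; 16.5985 15.3616]
P' = Q + AᵀP(A−BK) = [24.9389 18.8485; 18.8485 17.6116]
tr(P') = 42.5505


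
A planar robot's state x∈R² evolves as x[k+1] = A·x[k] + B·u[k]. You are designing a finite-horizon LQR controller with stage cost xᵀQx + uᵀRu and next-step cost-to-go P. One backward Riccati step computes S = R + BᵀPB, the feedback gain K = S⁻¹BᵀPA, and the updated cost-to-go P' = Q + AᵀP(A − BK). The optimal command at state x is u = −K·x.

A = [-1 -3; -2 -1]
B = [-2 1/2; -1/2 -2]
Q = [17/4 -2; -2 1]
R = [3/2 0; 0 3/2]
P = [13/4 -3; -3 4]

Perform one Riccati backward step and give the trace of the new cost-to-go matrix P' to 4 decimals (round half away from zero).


BᵀP = [-5.0000 4.0000; 7.6250 -9.5000]
S = R + BᵀPB = [3/2 0; 0 3/2] + [8.0000 -10.5000; -10.5000 22.8125] = [9.5000 -10.5000; -10.5000 24.3125]
BᵀPA = [-3.0000 11.0000; 11.3750 -13.3750]
K = S⁻¹·BᵀPA = [0.3852 1.0520; 0.6342 -0.0958]
A−BK = [-0.5467 -0.8480; -0.5390 -0.6655]
AᵀP(A−BK) = [1.1913 0.9956; 0.9956 2.3966]
P' = Q + AᵀP(A−BK) = [5.4413 -1.0044; -1.0044 3.3966]
tr(P') = 8.8379

8.8379


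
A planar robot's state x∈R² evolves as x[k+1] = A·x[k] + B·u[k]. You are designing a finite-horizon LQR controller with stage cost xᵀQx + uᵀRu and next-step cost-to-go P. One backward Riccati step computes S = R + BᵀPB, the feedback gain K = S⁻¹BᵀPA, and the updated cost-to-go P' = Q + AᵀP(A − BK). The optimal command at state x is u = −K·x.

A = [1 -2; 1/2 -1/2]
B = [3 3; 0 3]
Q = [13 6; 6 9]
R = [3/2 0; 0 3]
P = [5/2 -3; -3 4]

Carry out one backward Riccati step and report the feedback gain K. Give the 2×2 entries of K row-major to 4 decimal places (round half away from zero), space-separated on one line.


0.1408 -0.4507 0.0845 -0.0704

BᵀP = [7.5000 -9.0000; -1.5000 3.0000]
S = R + BᵀPB = [3/2 0; 0 3] + [22.5000 -4.5000; -4.5000 4.5000] = [24.0000 -4.5000; -4.5000 7.5000]
BᵀPA = [3.0000 -10.5000; 0.0000 1.5000]
K = S⁻¹·BᵀPA = [0.1408 -0.4507; 0.0845 -0.0704]
A−BK = [0.3239 -0.4366; 0.2465 -0.2887]
AᵀP(A−BK) = [0.0775 -0.1479; -0.1479 0.3732]
P' = Q + AᵀP(A−BK) = [13.0775 5.8521; 5.8521 9.3732]
tr(P') = 22.4507


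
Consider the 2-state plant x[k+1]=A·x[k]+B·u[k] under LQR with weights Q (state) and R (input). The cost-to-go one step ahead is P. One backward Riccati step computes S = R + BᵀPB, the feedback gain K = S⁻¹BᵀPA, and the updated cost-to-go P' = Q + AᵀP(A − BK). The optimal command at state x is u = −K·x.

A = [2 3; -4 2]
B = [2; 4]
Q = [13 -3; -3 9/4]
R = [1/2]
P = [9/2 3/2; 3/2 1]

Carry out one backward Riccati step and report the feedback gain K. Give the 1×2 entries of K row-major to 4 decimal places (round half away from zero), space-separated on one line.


0.0342 1.0085

BᵀP = [15.0000 7.0000]
S = R + BᵀPB = [1/2] + [58.0000] = [58.5000]
BᵀPA = [2.0000 59.0000]
K = S⁻¹·BᵀPA = [0.0342 1.0085]
A−BK = [1.9316 0.9829; -4.1368 -2.0342]
AᵀP(A−BK) = [9.9316 4.9829; 4.9829 2.9957]
P' = Q + AᵀP(A−BK) = [22.9316 1.9829; 1.9829 5.2457]
tr(P') = 28.1774


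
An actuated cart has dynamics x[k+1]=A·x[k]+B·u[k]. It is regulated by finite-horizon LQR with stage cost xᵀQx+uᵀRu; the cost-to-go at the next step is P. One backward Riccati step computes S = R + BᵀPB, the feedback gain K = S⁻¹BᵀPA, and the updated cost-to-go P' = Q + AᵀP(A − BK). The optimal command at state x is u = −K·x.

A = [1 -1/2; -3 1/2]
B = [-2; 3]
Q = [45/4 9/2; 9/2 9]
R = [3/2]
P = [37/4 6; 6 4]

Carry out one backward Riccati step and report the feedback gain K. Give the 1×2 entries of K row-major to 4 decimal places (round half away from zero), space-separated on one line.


-0.2000 0.1000

BᵀP = [-0.5000 0.0000]
S = R + BᵀPB = [3/2] + [1.0000] = [2.5000]
BᵀPA = [-0.5000 0.2500]
K = S⁻¹·BᵀPA = [-0.2000 0.1000]
A−BK = [0.6000 -0.3000; -2.4000 0.2000]
AᵀP(A−BK) = [9.1500 1.4250; 1.4250 0.2875]
P' = Q + AᵀP(A−BK) = [20.4000 5.9250; 5.9250 9.2875]
tr(P') = 29.6875


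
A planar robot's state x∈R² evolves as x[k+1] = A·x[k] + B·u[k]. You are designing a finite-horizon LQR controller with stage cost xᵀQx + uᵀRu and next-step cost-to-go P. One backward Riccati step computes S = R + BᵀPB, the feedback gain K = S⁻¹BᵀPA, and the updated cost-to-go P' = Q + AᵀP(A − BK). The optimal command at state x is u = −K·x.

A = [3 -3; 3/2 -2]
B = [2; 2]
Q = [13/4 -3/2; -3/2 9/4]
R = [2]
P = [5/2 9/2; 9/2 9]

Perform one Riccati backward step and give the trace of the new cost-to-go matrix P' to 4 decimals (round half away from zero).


10.5089

BᵀP = [14.0000 27.0000]
S = R + BᵀPB = [2] + [82.0000] = [84.0000]
BᵀPA = [82.5000 -96.0000]
K = S⁻¹·BᵀPA = [0.9821 -1.1429]
A−BK = [1.0357 -0.7143; -0.4643 0.2857]
AᵀP(A−BK) = [2.2232 -2.4643; -2.4643 2.7857]
P' = Q + AᵀP(A−BK) = [5.4732 -3.9643; -3.9643 5.0357]
tr(P') = 10.5089


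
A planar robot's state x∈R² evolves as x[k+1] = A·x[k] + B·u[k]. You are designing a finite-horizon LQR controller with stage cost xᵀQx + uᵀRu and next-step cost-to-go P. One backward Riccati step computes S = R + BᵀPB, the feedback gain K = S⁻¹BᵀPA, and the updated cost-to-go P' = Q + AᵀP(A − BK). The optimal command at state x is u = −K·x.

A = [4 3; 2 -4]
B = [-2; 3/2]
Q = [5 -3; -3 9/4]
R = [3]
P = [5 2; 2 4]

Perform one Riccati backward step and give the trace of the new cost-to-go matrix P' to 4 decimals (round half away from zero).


125.4000

BᵀP = [-7.0000 2.0000]
S = R + BᵀPB = [3] + [17.0000] = [20.0000]
BᵀPA = [-24.0000 -29.0000]
K = S⁻¹·BᵀPA = [-1.2000 -1.4500]
A−BK = [1.6000 0.1000; 3.8000 -1.8250]
AᵀP(A−BK) = [99.2000 -26.8000; -26.8000 18.9500]
P' = Q + AᵀP(A−BK) = [104.2000 -29.8000; -29.8000 21.2000]
tr(P') = 125.4000


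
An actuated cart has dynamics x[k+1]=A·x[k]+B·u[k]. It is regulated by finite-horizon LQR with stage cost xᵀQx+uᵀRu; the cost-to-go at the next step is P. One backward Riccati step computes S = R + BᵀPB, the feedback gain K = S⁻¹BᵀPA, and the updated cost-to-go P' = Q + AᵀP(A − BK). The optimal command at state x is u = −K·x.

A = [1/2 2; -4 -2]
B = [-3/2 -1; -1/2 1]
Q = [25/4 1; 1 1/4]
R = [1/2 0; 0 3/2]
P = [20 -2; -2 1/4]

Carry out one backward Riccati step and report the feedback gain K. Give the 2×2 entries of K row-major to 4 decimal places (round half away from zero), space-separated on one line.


BᵀP = [-29.0000 2.8750; -22.0000 2.2500]
S = R + BᵀPB = [1/2 0; 0 3/2] + [42.0625 31.8750; 31.8750 24.2500] = [42.5625 31.8750; 31.8750 25.7500]
BᵀPA = [-26.0000 -63.7500; -20.0000 -48.5000]
K = S⁻¹·BᵀPA = [-0.4002 -1.1958; -0.2814 -0.4033]
A−BK = [-0.3816 -0.1970; -3.9187 -2.1946]
AᵀP(A−BK) = [0.9687 0.8441; 0.8441 1.2098]
P' = Q + AᵀP(A−BK) = [7.2187 1.8441; 1.8441 1.4598]
tr(P') = 8.6786

-0.4002 -1.1958 -0.2814 -0.4033


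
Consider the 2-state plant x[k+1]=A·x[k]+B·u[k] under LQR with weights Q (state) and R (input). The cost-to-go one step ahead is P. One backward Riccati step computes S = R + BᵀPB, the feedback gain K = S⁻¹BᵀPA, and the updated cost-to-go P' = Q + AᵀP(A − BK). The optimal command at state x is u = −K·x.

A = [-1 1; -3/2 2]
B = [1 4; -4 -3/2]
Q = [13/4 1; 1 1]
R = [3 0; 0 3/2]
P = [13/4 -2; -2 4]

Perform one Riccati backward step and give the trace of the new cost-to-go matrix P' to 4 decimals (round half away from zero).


BᵀP = [11.2500 -18.0000; 16.0000 -14.0000]
S = R + BᵀPB = [3 0; 0 3/2] + [83.2500 72.0000; 72.0000 85.0000] = [86.2500 72.0000; 72.0000 86.5000]
BᵀPA = [15.7500 -24.7500; 5.0000 -12.0000]
K = S⁻¹·BᵀPA = [0.4403 -0.5609; -0.3087 0.3281]
A−BK = [-0.2056 0.2484; -0.2019 0.2487]
AᵀP(A−BK) = [0.8588 -1.0570; -1.0570 1.3060]
P' = Q + AᵀP(A−BK) = [4.1088 -0.0570; -0.0570 2.3060]
tr(P') = 6.4149

6.4149


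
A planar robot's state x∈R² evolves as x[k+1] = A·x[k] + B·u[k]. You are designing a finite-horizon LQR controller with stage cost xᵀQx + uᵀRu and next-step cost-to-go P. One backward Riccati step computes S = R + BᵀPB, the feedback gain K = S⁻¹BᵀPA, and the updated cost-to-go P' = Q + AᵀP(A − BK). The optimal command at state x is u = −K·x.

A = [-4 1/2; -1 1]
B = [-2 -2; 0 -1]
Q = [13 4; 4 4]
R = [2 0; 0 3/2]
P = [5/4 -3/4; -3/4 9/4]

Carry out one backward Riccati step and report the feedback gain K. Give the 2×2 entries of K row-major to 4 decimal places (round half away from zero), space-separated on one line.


BᵀP = [-2.5000 1.5000; -1.7500 -0.7500]
S = R + BᵀPB = [2 0; 0 3/2] + [5.0000 3.5000; 3.5000 4.2500] = [7.0000 3.5000; 3.5000 5.7500]
BᵀPA = [8.5000 0.2500; 7.7500 -1.6250]
K = S⁻¹·BᵀPA = [0.7768 0.2545; 0.8750 -0.4375]
A−BK = [-0.6964 0.1339; -0.1250 0.5625]
AᵀP(A−BK) = [2.8661 -0.1473; -0.1473 1.0379]
P' = Q + AᵀP(A−BK) = [15.8661 3.8527; 3.8527 5.0379]
tr(P') = 20.9040

0.7768 0.2545 0.8750 -0.4375


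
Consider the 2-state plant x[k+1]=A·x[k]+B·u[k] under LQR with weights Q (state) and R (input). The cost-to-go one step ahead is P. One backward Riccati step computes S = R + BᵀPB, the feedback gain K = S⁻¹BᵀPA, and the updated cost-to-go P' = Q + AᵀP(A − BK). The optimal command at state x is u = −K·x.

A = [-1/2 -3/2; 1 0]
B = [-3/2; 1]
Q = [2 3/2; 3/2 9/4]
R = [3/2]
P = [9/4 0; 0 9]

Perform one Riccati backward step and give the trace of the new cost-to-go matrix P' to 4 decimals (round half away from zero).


9.8886

BᵀP = [-3.3750 9.0000]
S = R + BᵀPB = [3/2] + [14.0625] = [15.5625]
BᵀPA = [10.6875 5.0625]
K = S⁻¹·BᵀPA = [0.6867 0.3253]
A−BK = [0.5301 -1.0120; 0.3133 -0.3253]
AᵀP(A−BK) = [2.2229 -1.7892; -1.7892 3.4157]
P' = Q + AᵀP(A−BK) = [4.2229 -0.2892; -0.2892 5.6657]
tr(P') = 9.8886


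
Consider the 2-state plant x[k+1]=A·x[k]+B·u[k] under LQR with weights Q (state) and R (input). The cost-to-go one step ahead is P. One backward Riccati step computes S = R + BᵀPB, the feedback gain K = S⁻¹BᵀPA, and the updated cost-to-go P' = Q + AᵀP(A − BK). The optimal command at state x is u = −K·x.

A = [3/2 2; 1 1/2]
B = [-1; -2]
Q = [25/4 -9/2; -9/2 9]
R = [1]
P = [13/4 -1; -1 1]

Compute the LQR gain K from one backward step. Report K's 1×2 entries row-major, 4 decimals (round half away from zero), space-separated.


-0.6765 -0.7059

BᵀP = [-1.2500 -1.0000]
S = R + BᵀPB = [1] + [3.2500] = [4.2500]
BᵀPA = [-2.8750 -3.0000]
K = S⁻¹·BᵀPA = [-0.6765 -0.7059]
A−BK = [0.8235 1.2941; -0.3529 -0.9118]
AᵀP(A−BK) = [3.3676 5.4706; 5.4706 9.1324]
P' = Q + AᵀP(A−BK) = [9.6176 0.9706; 0.9706 18.1324]
tr(P') = 27.7500


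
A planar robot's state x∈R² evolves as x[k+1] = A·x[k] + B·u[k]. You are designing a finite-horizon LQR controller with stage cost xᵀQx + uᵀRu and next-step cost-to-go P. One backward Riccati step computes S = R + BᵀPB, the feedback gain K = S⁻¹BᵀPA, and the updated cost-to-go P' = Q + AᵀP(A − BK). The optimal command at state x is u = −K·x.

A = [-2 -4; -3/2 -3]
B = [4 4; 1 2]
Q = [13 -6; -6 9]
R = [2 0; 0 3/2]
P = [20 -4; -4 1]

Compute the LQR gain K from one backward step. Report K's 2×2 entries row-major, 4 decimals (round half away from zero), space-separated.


BᵀP = [76.0000 -15.0000; 72.0000 -14.0000]
S = R + BᵀPB = [2 0; 0 3/2] + [289.0000 274.0000; 274.0000 260.0000] = [291.0000 274.0000; 274.0000 261.5000]
BᵀPA = [-129.5000 -259.0000; -123.0000 -246.0000]
K = S⁻¹·BᵀPA = [-0.1590 -0.3180; -0.3038 -0.6075]
A−BK = [-0.1489 -0.2979; -0.7335 -1.4669]
AᵀP(A−BK) = [0.2967 0.5933; 0.5933 1.1867]
P' = Q + AᵀP(A−BK) = [13.2967 -5.4067; -5.4067 10.1867]
tr(P') = 23.4833

-0.1590 -0.3180 -0.3038 -0.6075


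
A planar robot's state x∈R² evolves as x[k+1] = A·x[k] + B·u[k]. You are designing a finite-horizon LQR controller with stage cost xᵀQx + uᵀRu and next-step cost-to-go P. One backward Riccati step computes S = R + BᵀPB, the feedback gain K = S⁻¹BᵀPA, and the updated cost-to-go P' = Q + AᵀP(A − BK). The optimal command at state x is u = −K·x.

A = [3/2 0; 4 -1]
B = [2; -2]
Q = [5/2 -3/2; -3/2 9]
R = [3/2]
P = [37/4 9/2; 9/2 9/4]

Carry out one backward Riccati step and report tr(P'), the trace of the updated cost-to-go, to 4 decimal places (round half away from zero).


32.3614

BᵀP = [9.5000 4.5000]
S = R + BᵀPB = [3/2] + [10.0000] = [11.5000]
BᵀPA = [32.2500 -4.5000]
K = S⁻¹·BᵀPA = [2.8043 -0.3913]
A−BK = [-4.1087 0.7826; 9.6087 -1.7826]
AᵀP(A−BK) = [20.3723 -3.1304; -3.1304 0.4891]
P' = Q + AᵀP(A−BK) = [22.8723 -4.6304; -4.6304 9.4891]
tr(P') = 32.3614


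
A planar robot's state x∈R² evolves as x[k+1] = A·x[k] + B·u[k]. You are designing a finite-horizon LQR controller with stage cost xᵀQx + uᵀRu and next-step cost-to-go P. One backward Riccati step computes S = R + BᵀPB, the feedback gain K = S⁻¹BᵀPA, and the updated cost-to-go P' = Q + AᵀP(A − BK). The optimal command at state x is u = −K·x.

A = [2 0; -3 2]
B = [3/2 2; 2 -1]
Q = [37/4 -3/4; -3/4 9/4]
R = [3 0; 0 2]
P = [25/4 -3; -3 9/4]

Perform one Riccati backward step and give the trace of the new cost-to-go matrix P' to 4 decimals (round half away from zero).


17.9462

BᵀP = [3.3750 0.0000; 15.5000 -8.2500]
S = R + BᵀPB = [3 0; 0 2] + [5.0625 6.7500; 6.7500 39.2500] = [8.0625 6.7500; 6.7500 41.2500]
BᵀPA = [6.7500 0.0000; 55.7500 -16.5000]
K = S⁻¹·BᵀPA = [-0.3410 0.3880; 1.4073 -0.4635]
A−BK = [-0.3031 0.3449; -0.9107 0.7604]
AᵀP(A−BK) = [5.0939 -2.2793; -2.2793 1.3523]
P' = Q + AᵀP(A−BK) = [14.3439 -3.0293; -3.0293 3.6023]
tr(P') = 17.9462


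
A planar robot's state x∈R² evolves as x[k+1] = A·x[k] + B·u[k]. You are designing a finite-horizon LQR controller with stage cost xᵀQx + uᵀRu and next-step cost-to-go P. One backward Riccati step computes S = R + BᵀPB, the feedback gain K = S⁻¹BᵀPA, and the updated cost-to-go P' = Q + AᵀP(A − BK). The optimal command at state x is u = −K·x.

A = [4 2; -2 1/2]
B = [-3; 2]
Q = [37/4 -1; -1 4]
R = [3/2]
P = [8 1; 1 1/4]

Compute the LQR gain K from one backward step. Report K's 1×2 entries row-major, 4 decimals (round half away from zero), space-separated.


BᵀP = [-22.0000 -2.5000]
S = R + BᵀPB = [3/2] + [61.0000] = [62.5000]
BᵀPA = [-83.0000 -45.2500]
K = S⁻¹·BᵀPA = [-1.3280 -0.7240]
A−BK = [0.0160 -0.1720; 0.6560 1.9480]
AᵀP(A−BK) = [2.7760 1.6580; 1.6580 1.3015]
P' = Q + AᵀP(A−BK) = [12.0260 0.6580; 0.6580 5.3015]
tr(P') = 17.3275

-1.3280 -0.7240


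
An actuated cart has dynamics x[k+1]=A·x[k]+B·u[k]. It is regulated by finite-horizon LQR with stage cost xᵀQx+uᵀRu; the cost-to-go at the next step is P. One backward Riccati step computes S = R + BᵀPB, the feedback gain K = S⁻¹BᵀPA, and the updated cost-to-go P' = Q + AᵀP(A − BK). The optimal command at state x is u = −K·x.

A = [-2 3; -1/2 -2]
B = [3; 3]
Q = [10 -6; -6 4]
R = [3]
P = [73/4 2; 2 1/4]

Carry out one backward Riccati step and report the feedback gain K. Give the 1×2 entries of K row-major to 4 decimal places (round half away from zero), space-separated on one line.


BᵀP = [60.7500 6.7500]
S = R + BᵀPB = [3] + [202.5000] = [205.5000]
BᵀPA = [-124.8750 168.7500]
K = S⁻¹·BᵀPA = [-0.6077 0.8212]
A−BK = [-0.1770 0.5365; 1.3230 -4.4635]
AᵀP(A−BK) = [1.1804 -1.7067; -1.7067 2.6779]
P' = Q + AᵀP(A−BK) = [11.1804 -7.7067; -7.7067 6.6779]
tr(P') = 17.8583

-0.6077 0.8212


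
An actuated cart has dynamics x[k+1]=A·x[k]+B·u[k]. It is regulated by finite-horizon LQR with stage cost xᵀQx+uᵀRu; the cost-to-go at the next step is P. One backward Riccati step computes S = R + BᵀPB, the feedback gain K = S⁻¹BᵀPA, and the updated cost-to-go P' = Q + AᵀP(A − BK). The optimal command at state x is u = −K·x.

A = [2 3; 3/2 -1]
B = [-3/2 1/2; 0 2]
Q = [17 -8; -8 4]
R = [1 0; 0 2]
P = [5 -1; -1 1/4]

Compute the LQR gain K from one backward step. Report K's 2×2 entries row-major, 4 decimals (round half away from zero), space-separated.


BᵀP = [-7.5000 1.5000; 0.5000 0.0000]
S = R + BᵀPB = [1 0; 0 2] + [11.2500 -0.7500; -0.7500 0.2500] = [12.2500 -0.7500; -0.7500 2.2500]
BᵀPA = [-12.7500 -24.0000; 1.0000 1.5000]
K = S⁻¹·BᵀPA = [-1.0347 -1.9583; 0.0995 0.0139]
A−BK = [0.3981 0.0556; 1.3009 -1.0278]
AᵀP(A−BK) = [1.2703 2.1424; 2.1424 4.2292]
P' = Q + AᵀP(A−BK) = [18.2703 -5.8576; -5.8576 8.2292]
tr(P') = 26.4994

-1.0347 -1.9583 0.0995 0.0139


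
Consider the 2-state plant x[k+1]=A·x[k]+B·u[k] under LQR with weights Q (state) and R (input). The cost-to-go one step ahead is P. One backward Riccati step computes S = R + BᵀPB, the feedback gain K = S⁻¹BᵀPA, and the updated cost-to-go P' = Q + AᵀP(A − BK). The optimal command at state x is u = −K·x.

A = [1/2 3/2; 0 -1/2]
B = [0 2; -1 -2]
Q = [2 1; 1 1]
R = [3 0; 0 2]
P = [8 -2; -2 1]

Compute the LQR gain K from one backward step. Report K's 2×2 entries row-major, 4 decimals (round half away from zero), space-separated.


-0.0333 -0.0500 0.1889 0.6167

BᵀP = [2.0000 -1.0000; 20.0000 -6.0000]
S = R + BᵀPB = [3 0; 0 2] + [1.0000 6.0000; 6.0000 52.0000] = [4.0000 6.0000; 6.0000 54.0000]
BᵀPA = [1.0000 3.5000; 10.0000 33.0000]
K = S⁻¹·BᵀPA = [-0.0333 -0.0500; 0.1889 0.6167]
A−BK = [0.1222 0.2667; 0.3444 0.6833]
AᵀP(A−BK) = [0.1444 0.3833; 0.3833 1.0750]
P' = Q + AᵀP(A−BK) = [2.1444 1.3833; 1.3833 2.0750]
tr(P') = 4.2194


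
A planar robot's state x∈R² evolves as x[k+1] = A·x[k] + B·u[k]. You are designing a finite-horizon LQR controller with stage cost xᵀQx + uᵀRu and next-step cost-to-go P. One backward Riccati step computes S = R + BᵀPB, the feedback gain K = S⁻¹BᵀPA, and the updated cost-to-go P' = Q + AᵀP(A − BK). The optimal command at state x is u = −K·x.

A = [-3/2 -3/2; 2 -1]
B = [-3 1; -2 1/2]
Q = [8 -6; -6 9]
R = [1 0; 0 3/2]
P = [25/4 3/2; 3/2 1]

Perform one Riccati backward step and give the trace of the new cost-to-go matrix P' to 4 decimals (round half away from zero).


21.3749

BᵀP = [-21.7500 -6.5000; 7.0000 2.0000]
S = R + BᵀPB = [1 0; 0 3/2] + [78.2500 -25.0000; -25.0000 8.0000] = [79.2500 -25.0000; -25.0000 9.5000]
BᵀPA = [19.6250 39.1250; -6.5000 -12.5000]
K = S⁻¹·BᵀPA = [0.1872 0.4629; -0.1916 -0.0978]
A−BK = [-0.7468 -0.0137; 2.4702 -0.0254]
AᵀP(A−BK) = [4.1435 0.0936; 0.0936 0.2314]
P' = Q + AᵀP(A−BK) = [12.1435 -5.9064; -5.9064 9.2314]
tr(P') = 21.3749


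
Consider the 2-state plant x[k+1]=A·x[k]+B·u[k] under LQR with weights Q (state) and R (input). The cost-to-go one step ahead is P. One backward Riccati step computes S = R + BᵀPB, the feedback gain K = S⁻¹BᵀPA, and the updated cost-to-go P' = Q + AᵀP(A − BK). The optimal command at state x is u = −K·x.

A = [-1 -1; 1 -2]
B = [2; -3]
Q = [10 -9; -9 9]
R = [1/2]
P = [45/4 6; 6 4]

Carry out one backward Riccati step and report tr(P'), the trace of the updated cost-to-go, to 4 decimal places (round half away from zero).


69.2368

BᵀP = [4.5000 0.0000]
S = R + BᵀPB = [1/2] + [9.0000] = [9.5000]
BᵀPA = [-4.5000 -4.5000]
K = S⁻¹·BᵀPA = [-0.4737 -0.4737]
A−BK = [-0.0526 -0.0526; -0.4211 -3.4211]
AᵀP(A−BK) = [1.1184 7.1184; 7.1184 49.1184]
P' = Q + AᵀP(A−BK) = [11.1184 -1.8816; -1.8816 58.1184]
tr(P') = 69.2368


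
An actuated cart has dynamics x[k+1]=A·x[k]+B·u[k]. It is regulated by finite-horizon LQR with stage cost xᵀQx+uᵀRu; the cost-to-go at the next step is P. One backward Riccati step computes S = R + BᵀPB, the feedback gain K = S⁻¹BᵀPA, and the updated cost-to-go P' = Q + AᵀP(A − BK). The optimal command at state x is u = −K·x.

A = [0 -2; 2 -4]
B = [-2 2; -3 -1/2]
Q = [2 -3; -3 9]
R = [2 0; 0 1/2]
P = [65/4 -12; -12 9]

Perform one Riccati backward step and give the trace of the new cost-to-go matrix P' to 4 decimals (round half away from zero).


BᵀP = [3.5000 -3.0000; 38.5000 -28.5000]
S = R + BᵀPB = [2 0; 0 1/2] + [2.0000 8.5000; 8.5000 91.2500] = [4.0000 8.5000; 8.5000 91.7500]
BᵀPA = [-6.0000 5.0000; -57.0000 37.0000]
K = S⁻¹·BᵀPA = [-0.2239 0.4894; -0.6005 0.3579]
A−BK = [0.7532 -1.7371; 1.0280 -2.3528]
AᵀP(A−BK) = [0.4275 -0.6616; -0.6616 1.3096]
P' = Q + AᵀP(A−BK) = [2.4275 -3.6616; -3.6616 10.3096]
tr(P') = 12.7371

12.7371


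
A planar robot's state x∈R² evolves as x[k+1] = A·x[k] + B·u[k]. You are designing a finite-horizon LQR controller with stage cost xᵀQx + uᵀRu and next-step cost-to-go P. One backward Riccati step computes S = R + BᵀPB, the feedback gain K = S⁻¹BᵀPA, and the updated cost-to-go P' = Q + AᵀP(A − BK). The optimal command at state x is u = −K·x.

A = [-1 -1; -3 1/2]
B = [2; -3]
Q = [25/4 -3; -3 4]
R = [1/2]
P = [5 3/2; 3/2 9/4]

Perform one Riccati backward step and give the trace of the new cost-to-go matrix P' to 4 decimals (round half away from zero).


BᵀP = [5.5000 -3.7500]
S = R + BᵀPB = [1/2] + [22.2500] = [22.7500]
BᵀPA = [5.7500 -7.3750]
K = S⁻¹·BᵀPA = [0.2527 -0.3242]
A−BK = [-1.5055 -0.3516; -2.2418 -0.4725]
AᵀP(A−BK) = [32.7967 7.2390; 7.2390 1.6717]
P' = Q + AᵀP(A−BK) = [39.0467 4.2390; 4.2390 5.6717]
tr(P') = 44.7184

44.7184


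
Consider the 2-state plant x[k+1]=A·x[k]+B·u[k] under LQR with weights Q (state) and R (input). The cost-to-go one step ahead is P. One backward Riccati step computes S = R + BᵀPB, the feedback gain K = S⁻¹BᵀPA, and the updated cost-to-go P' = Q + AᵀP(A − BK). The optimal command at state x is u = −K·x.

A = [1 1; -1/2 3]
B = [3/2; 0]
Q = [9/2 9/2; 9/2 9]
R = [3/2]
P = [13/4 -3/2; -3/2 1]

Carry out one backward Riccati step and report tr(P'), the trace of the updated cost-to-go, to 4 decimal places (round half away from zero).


17.2660

BᵀP = [4.8750 -2.2500]
S = R + BᵀPB = [3/2] + [7.3125] = [8.8125]
BᵀPA = [6.0000 -1.8750]
K = S⁻¹·BᵀPA = [0.6809 -0.2128]
A−BK = [-0.0213 1.3191; -0.5000 3.0000]
AᵀP(A−BK) = [0.9149 -0.7234; -0.7234 2.8511]
P' = Q + AᵀP(A−BK) = [5.4149 3.7766; 3.7766 11.8511]
tr(P') = 17.2660


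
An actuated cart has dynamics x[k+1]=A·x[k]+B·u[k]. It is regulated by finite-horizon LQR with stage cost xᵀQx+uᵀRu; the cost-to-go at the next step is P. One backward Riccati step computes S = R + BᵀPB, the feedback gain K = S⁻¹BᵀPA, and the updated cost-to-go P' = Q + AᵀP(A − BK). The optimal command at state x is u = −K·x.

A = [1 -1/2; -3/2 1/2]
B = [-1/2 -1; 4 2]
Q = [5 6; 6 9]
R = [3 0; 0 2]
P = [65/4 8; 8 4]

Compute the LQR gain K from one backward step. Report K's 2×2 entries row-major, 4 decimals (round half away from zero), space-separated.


BᵀP = [23.8750 12.0000; -0.2500 0.0000]
S = R + BᵀPB = [3 0; 0 2] + [36.0625 0.1250; 0.1250 0.2500] = [39.0625 0.1250; 0.1250 2.2500]
BᵀPA = [5.8750 -5.9375; -0.2500 0.1250]
K = S⁻¹·BᵀPA = [0.1508 -0.1522; -0.1195 0.0640]
A−BK = [0.9559 -0.5121; -1.8642 0.9808]
AᵀP(A−BK) = [0.3343 -0.2148; -0.2148 0.1508]
P' = Q + AᵀP(A−BK) = [5.3343 5.7852; 5.7852 9.1508]
tr(P') = 14.4851

0.1508 -0.1522 -0.1195 0.0640


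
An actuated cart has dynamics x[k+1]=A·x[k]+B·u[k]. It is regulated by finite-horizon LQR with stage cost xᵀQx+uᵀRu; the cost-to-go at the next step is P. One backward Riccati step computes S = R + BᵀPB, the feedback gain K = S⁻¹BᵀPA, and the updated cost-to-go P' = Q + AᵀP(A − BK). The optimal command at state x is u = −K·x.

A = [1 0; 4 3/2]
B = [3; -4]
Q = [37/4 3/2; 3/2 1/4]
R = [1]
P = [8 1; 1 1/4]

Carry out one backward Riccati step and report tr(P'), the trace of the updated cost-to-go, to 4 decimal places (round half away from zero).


15.1002

BᵀP = [20.0000 2.0000]
S = R + BᵀPB = [1] + [52.0000] = [53.0000]
BᵀPA = [28.0000 3.0000]
K = S⁻¹·BᵀPA = [0.5283 0.0566]
A−BK = [-0.5849 -0.1698; 6.1132 1.7264]
AᵀP(A−BK) = [5.2075 1.4151; 1.4151 0.3927]
P' = Q + AᵀP(A−BK) = [14.4575 2.9151; 2.9151 0.6427]
tr(P') = 15.1002


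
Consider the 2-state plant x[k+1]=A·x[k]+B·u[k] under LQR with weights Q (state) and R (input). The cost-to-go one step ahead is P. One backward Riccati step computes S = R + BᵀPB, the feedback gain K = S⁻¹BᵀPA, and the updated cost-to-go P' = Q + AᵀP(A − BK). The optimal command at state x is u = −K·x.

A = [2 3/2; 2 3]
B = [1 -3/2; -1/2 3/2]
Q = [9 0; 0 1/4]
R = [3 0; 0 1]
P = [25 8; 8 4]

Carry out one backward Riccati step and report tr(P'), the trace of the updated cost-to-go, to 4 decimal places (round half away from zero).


BᵀP = [21.0000 6.0000; -25.5000 -6.0000]
S = R + BᵀPB = [3 0; 0 1] + [18.0000 -22.5000; -22.5000 29.2500] = [21.0000 -22.5000; -22.5000 30.2500]
BᵀPA = [54.0000 49.5000; -63.0000 -56.2500]
K = S⁻¹·BᵀPA = [1.6744 1.7965; -0.8372 -0.5233]
A−BK = [-0.9302 -1.0814; 4.0930 4.6831]
AᵀP(A−BK) = [36.8372 41.0233; 41.0233 45.8895]
P' = Q + AᵀP(A−BK) = [45.8372 41.0233; 41.0233 46.1395]
tr(P') = 91.9767

91.9767


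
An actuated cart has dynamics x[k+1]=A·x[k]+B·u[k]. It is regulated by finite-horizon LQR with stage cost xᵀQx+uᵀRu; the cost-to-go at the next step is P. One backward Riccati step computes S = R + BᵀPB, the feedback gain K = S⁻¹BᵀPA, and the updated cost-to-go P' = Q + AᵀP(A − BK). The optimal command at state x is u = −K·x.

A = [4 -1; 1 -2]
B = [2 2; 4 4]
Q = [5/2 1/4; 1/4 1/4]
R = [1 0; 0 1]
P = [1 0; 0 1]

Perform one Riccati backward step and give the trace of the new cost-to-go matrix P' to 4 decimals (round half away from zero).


12.8476

BᵀP = [2.0000 4.0000; 2.0000 4.0000]
S = R + BᵀPB = [1 0; 0 1] + [20.0000 20.0000; 20.0000 20.0000] = [21.0000 20.0000; 20.0000 21.0000]
BᵀPA = [12.0000 -10.0000; 12.0000 -10.0000]
K = S⁻¹·BᵀPA = [0.2927 -0.2439; 0.2927 -0.2439]
A−BK = [2.8293 -0.0244; -1.3415 -0.0488]
AᵀP(A−BK) = [9.9756 -0.1463; -0.1463 0.1220]
P' = Q + AᵀP(A−BK) = [12.4756 0.1037; 0.1037 0.3720]
tr(P') = 12.8476


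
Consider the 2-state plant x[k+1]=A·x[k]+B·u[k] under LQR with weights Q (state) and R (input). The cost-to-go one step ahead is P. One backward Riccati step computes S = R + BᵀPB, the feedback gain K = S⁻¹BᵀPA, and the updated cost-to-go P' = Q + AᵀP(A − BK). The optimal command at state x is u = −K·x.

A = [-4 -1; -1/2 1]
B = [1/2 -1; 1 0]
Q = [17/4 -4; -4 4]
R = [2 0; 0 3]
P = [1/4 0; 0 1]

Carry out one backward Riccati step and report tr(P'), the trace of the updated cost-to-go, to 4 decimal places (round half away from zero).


12.8648

BᵀP = [0.1250 1.0000; -0.2500 0.0000]
S = R + BᵀPB = [2 0; 0 3] + [1.0625 -0.1250; -0.1250 0.2500] = [3.0625 -0.1250; -0.1250 3.2500]
BᵀPA = [-1.0000 0.8750; 1.0000 0.2500]
K = S⁻¹·BᵀPA = [-0.3145 0.2893; 0.2956 0.0881]
A−BK = [-3.5472 -1.0566; -0.1855 0.7107]
AᵀP(A−BK) = [3.6399 0.7013; 0.7013 0.9748]
P' = Q + AᵀP(A−BK) = [7.8899 -3.2987; -3.2987 4.9748]
tr(P') = 12.8648


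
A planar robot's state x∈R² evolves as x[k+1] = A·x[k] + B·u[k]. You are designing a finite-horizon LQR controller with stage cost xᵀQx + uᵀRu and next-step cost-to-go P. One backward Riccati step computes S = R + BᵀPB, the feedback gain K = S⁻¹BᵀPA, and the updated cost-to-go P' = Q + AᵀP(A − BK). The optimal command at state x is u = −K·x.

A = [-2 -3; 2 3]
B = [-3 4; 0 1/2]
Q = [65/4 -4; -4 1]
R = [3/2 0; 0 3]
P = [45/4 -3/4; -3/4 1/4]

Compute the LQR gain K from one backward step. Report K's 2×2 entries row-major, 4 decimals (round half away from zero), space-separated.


BᵀP = [-33.7500 2.2500; 44.6250 -2.8750]
S = R + BᵀPB = [3/2 0; 0 3] + [101.2500 -133.8750; -133.8750 177.0625] = [102.7500 -133.8750; -133.8750 180.0625]
BᵀPA = [72.0000 108.0000; -95.0000 -142.5000]
K = S⁻¹·BᵀPA = [0.4256 0.6384; -0.2112 -0.3168]
A−BK = [0.1215 0.1822; 2.1056 3.1584]
AᵀP(A−BK) = [1.2962 1.9443; 1.9443 2.9164]
P' = Q + AᵀP(A−BK) = [17.5462 -2.0557; -2.0557 3.9164]
tr(P') = 21.4626

0.4256 0.6384 -0.2112 -0.3168


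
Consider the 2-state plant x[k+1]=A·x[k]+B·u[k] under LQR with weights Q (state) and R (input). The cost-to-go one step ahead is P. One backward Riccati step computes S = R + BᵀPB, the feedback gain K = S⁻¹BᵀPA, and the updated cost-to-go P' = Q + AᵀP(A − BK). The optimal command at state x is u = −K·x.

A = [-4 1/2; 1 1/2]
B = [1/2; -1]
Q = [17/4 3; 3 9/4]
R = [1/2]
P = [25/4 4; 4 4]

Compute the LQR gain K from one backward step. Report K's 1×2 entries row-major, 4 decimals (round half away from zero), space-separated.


0.7273 -0.6970

BᵀP = [-0.8750 -2.0000]
S = R + BᵀPB = [1/2] + [1.5625] = [2.0625]
BᵀPA = [1.5000 -1.4375]
K = S⁻¹·BᵀPA = [0.7273 -0.6970]
A−BK = [-4.3636 0.8485; 1.7273 -0.1970]
AᵀP(A−BK) = [70.9091 -15.4545; -15.4545 3.5606]
P' = Q + AᵀP(A−BK) = [75.1591 -12.4545; -12.4545 5.8106]
tr(P') = 80.9697


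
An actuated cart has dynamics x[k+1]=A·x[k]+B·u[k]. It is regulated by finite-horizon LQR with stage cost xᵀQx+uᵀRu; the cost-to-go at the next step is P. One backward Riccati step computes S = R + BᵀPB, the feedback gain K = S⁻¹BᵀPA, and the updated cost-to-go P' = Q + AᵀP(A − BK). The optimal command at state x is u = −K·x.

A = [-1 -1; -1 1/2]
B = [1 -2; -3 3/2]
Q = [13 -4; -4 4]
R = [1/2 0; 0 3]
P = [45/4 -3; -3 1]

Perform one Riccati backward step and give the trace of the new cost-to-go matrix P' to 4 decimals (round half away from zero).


18.0048

BᵀP = [20.2500 -6.0000; -27.0000 7.5000]
S = R + BᵀPB = [1/2 0; 0 3] + [38.2500 -49.5000; -49.5000 65.2500] = [38.7500 -49.5000; -49.5000 68.2500]
BᵀPA = [-14.2500 -23.2500; 19.5000 30.7500]
K = S⁻¹·BᵀPA = [-0.0376 -0.3327; 0.2584 0.2093]
A−BK = [-0.4455 -0.2488; -1.5005 -0.8120]
AᵀP(A−BK) = [0.6745 0.4286; 0.4286 0.3303]
P' = Q + AᵀP(A−BK) = [13.6745 -3.5714; -3.5714 4.3303]
tr(P') = 18.0048
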